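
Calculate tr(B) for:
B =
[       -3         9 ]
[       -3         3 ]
tr(B) = -3 + 3 = 0

The trace of a square matrix is the sum of its diagonal entries.
Diagonal entries of B: B[0][0] = -3, B[1][1] = 3.
tr(B) = -3 + 3 = 0.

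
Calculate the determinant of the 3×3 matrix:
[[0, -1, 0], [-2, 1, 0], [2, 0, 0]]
0

Expansion along first row:
det = 0·det([[1,0],[0,0]]) - -1·det([[-2,0],[2,0]]) + 0·det([[-2,1],[2,0]])
    = 0·(1·0 - 0·0) - -1·(-2·0 - 0·2) + 0·(-2·0 - 1·2)
    = 0·0 - -1·0 + 0·-2
    = 0 + 0 + 0 = 0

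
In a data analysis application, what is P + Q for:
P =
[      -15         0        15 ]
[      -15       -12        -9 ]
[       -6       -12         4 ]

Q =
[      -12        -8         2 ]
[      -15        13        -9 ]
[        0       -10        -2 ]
P + Q =
[      -27        -8        17 ]
[      -30         1       -18 ]
[       -6       -22         2 ]

Matrix addition is elementwise: (P+Q)[i][j] = P[i][j] + Q[i][j].
  (P+Q)[0][0] = (-15) + (-12) = -27
  (P+Q)[0][1] = (0) + (-8) = -8
  (P+Q)[0][2] = (15) + (2) = 17
  (P+Q)[1][0] = (-15) + (-15) = -30
  (P+Q)[1][1] = (-12) + (13) = 1
  (P+Q)[1][2] = (-9) + (-9) = -18
  (P+Q)[2][0] = (-6) + (0) = -6
  (P+Q)[2][1] = (-12) + (-10) = -22
  (P+Q)[2][2] = (4) + (-2) = 2
P + Q =
[      -27        -8        17 ]
[      -30         1       -18 ]
[       -6       -22         2 ]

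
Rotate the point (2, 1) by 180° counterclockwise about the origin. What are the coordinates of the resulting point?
(-2, -1)

Rotation matrix R(θ) = [[cos θ, -sin θ], [sin θ, cos θ]]; for θ = 180°:
R = [[-1, 0], [0, -1]]
Result: R × [2, 1]ᵀ = [-1·2 + (0)·1, 0·2 + (-1)·1]ᵀ = (-2, -1)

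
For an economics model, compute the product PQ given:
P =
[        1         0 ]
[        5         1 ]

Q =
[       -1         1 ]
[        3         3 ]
PQ =
[       -1         1 ]
[       -2         8 ]

Matrix multiplication: (PQ)[i][j] = sum over k of P[i][k] * Q[k][j].
  (PQ)[0][0] = (1)*(-1) + (0)*(3) = -1
  (PQ)[0][1] = (1)*(1) + (0)*(3) = 1
  (PQ)[1][0] = (5)*(-1) + (1)*(3) = -2
  (PQ)[1][1] = (5)*(1) + (1)*(3) = 8
PQ =
[       -1         1 ]
[       -2         8 ]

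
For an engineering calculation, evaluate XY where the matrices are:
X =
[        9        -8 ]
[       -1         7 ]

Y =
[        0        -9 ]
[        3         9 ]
XY =
[      -24      -153 ]
[       21        72 ]

Matrix multiplication: (XY)[i][j] = sum over k of X[i][k] * Y[k][j].
  (XY)[0][0] = (9)*(0) + (-8)*(3) = -24
  (XY)[0][1] = (9)*(-9) + (-8)*(9) = -153
  (XY)[1][0] = (-1)*(0) + (7)*(3) = 21
  (XY)[1][1] = (-1)*(-9) + (7)*(9) = 72
XY =
[      -24      -153 ]
[       21        72 ]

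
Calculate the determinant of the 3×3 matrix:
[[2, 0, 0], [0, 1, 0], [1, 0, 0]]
0

Expansion along first row:
det = 2·det([[1,0],[0,0]]) - 0·det([[0,0],[1,0]]) + 0·det([[0,1],[1,0]])
    = 2·(1·0 - 0·0) - 0·(0·0 - 0·1) + 0·(0·0 - 1·1)
    = 2·0 - 0·0 + 0·-1
    = 0 + 0 + 0 = 0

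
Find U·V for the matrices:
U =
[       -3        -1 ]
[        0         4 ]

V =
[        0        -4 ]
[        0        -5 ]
UV =
[        0        17 ]
[        0       -20 ]

Matrix multiplication: (UV)[i][j] = sum over k of U[i][k] * V[k][j].
  (UV)[0][0] = (-3)*(0) + (-1)*(0) = 0
  (UV)[0][1] = (-3)*(-4) + (-1)*(-5) = 17
  (UV)[1][0] = (0)*(0) + (4)*(0) = 0
  (UV)[1][1] = (0)*(-4) + (4)*(-5) = -20
UV =
[        0        17 ]
[        0       -20 ]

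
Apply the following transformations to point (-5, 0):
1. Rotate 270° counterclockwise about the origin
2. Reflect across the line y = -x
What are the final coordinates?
(-5, 0)

Step 1: Rotate 270° → (0, 5)
Step 2: Reflect across the line y = -x → (-5, 0)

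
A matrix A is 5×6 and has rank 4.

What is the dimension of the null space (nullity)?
2

The rank-nullity theorem for an m×n matrix states:
rank(A) + nullity(A) = n (the number of columns).
Here n = 6 and rank(A) = 4, so nullity(A) = 6 - 4 = 2.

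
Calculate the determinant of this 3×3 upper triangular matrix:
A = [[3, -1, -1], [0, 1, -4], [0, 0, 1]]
3

The determinant of a triangular matrix is the product of its diagonal entries (the off-diagonal entries above the diagonal do not affect it).
det(A) = (3) * (1) * (1) = 3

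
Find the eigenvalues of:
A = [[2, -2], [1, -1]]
λ = 0, 1

Solve det(A - λI) = 0. For a 2×2 matrix this is λ² - (trace)λ + det = 0.
trace(A) = 2 - 1 = 1.
det(A) = (2)*(-1) - (-2)*(1) = -2 + 2 = 0.
Characteristic equation: λ² - (1)λ + (0) = 0.
Discriminant: (1)² - 4*(0) = 1 - 0 = 1.
Roots: λ = (1 ± √1) / 2 = 0, 1.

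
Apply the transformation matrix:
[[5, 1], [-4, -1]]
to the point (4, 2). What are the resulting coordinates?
(22, -18)

Matrix multiplication:
[[5, 1], [-4, -1]] × [4, 2]ᵀ
= [5×4 + 1×2, -4×4 + -1×2]ᵀ
= [22.0000, -18.0000]ᵀ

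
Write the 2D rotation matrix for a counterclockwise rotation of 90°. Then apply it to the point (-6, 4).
R = [[0, -1], [1, 0]]; R·(-6, 4) = (-4, -6)

Rotation matrix formula: R(θ) = [[cos θ, -sin θ], [sin θ, cos θ]]
For θ = 90°:
cos(90°) = 0
sin(90°) = 1
R = [[0, -1], [1, 0]]
Apply to (-6, 4): [0·-6 + (-1)·4, 1·-6 + 0·4] = (-4, -6)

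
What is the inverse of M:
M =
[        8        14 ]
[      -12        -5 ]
det(M) = 128
M⁻¹ =
[   -5/128     -7/64 ]
[     3/32      1/16 ]

For a 2×2 matrix M = [[a, b], [c, d]] with det(M) ≠ 0, M⁻¹ = (1/det(M)) * [[d, -b], [-c, a]].
det(M) = (8)*(-5) - (14)*(-12) = -40 + 168 = 128.
M⁻¹ = (1/128) * [[-5, -14], [12, 8]].
Dividing each entry by 128 and reducing:
M⁻¹ =
[   -5/128     -7/64 ]
[     3/32      1/16 ]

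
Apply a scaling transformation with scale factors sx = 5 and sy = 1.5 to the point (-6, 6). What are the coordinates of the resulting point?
(-30, 9.0)

Scaling matrix:
[[5, 0], [0, 1.50]]
Result: (-6 × 5, 6 × 1.5) = (-30, 9.0)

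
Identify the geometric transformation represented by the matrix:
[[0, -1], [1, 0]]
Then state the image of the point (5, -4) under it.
rotation by 90° counterclockwise; image of (5, -4) is (4, 5)

This matches the form [[cos θ, -sin θ], [sin θ, cos θ]] of a rotation matrix; reading off cos θ and sin θ gives the angle.
The matrix [[0, -1], [1, 0]] represents: rotation by 90° counterclockwise.
Applying it to (5, -4): [0·5 + -1·-4, 1·5 + 0·-4] = (4, 5).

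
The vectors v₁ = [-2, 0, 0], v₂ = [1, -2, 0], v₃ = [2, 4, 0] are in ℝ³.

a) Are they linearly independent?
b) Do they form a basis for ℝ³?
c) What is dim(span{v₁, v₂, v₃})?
Not independent, not a basis, dim(span) = 2

Check whether v₃ can be written as a linear combination of v₁ and v₂.
v₃ = (-2)·v₁ + (-2)·v₂ = [2, 4, 0], so the three vectors are linearly dependent.
Thus they do not form a basis for ℝ³, and dim(span{v₁, v₂, v₃}) = 2 (spanned by v₁ and v₂).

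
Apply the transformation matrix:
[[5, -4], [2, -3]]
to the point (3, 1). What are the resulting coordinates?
(11, 3)

Matrix multiplication:
[[5, -4], [2, -3]] × [3, 1]ᵀ
= [5×3 + -4×1, 2×3 + -3×1]ᵀ
= [11.0000, 3.0000]ᵀ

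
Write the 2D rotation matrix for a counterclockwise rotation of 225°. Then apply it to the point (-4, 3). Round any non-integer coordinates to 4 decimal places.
R = [[-√2/2, √2/2], [-√2/2, -√2/2]]; R·(-4, 3) = (4.9497, 0.7071)

Rotation matrix formula: R(θ) = [[cos θ, -sin θ], [sin θ, cos θ]]
For θ = 225°:
cos(225°) = -√2/2
sin(225°) = -√2/2
R = [[-√2/2, √2/2], [-√2/2, -√2/2]]
Apply to (-4, 3): [-√2/2·-4 + (√2/2)·3, -√2/2·-4 + -√2/2·3] = (4.9497, 0.7071)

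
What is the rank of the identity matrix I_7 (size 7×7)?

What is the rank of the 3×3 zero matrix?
rank(I_7) = 7, rank(0) = 0

The identity I_7 has 7 columns that are the standard basis vectors e_1, …, e_7. These are linearly independent, so all 7 columns are pivots and rank(I_7) = 7.
The 3×3 zero matrix has every entry zero, so every row is the zero row and there are no pivots; rank(0) = 0.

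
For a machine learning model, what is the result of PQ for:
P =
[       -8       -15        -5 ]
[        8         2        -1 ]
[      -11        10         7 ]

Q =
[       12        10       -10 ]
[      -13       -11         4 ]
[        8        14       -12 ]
PQ =
[       59        15        80 ]
[       62        44       -60 ]
[     -206      -122        66 ]

Matrix multiplication: (PQ)[i][j] = sum over k of P[i][k] * Q[k][j].
  (PQ)[0][0] = (-8)*(12) + (-15)*(-13) + (-5)*(8) = 59
  (PQ)[0][1] = (-8)*(10) + (-15)*(-11) + (-5)*(14) = 15
  (PQ)[0][2] = (-8)*(-10) + (-15)*(4) + (-5)*(-12) = 80
  (PQ)[1][0] = (8)*(12) + (2)*(-13) + (-1)*(8) = 62
  (PQ)[1][1] = (8)*(10) + (2)*(-11) + (-1)*(14) = 44
  (PQ)[1][2] = (8)*(-10) + (2)*(4) + (-1)*(-12) = -60
  (PQ)[2][0] = (-11)*(12) + (10)*(-13) + (7)*(8) = -206
  (PQ)[2][1] = (-11)*(10) + (10)*(-11) + (7)*(14) = -122
  (PQ)[2][2] = (-11)*(-10) + (10)*(4) + (7)*(-12) = 66
PQ =
[       59        15        80 ]
[       62        44       -60 ]
[     -206      -122        66 ]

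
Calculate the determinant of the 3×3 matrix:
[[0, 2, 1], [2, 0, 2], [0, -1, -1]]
2

Expansion along first row:
det = 0·det([[0,2],[-1,-1]]) - 2·det([[2,2],[0,-1]]) + 1·det([[2,0],[0,-1]])
    = 0·(0·-1 - 2·-1) - 2·(2·-1 - 2·0) + 1·(2·-1 - 0·0)
    = 0·2 - 2·-2 + 1·-2
    = 0 + 4 + -2 = 2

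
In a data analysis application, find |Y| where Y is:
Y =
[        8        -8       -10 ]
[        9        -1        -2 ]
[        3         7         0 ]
det(Y) = -500

Expand along row 0 (cofactor expansion): det(Y) = a*(e*i - f*h) - b*(d*i - f*g) + c*(d*h - e*g), where the 3×3 is [[a, b, c], [d, e, f], [g, h, i]].
Minor M_00 = (-1)*(0) - (-2)*(7) = 0 + 14 = 14.
Minor M_01 = (9)*(0) - (-2)*(3) = 0 + 6 = 6.
Minor M_02 = (9)*(7) - (-1)*(3) = 63 + 3 = 66.
det(Y) = (8)*(14) - (-8)*(6) + (-10)*(66) = 112 + 48 - 660 = -500.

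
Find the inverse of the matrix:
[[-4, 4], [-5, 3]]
[[3/8, -1/2], [5/8, -1/2]]

For [[a,b],[c,d]], inverse = (1/det)·[[d,-b],[-c,a]]
det = -4·3 - 4·-5 = 8
Inverse = (1/8)·[[3, -4], [5, -4]]
        = [[3/8, -1/2], [5/8, -1/2]]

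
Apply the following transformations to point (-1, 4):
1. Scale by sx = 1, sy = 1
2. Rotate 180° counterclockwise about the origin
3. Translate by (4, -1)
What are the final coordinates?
(5, -5)

Step 1: Scale → (-1, 4)
Step 2: Rotate 180° → (1, -4)
Step 3: Translate → (5, -5)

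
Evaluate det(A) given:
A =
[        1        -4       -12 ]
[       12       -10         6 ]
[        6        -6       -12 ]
det(A) = -420

Expand along row 0 (cofactor expansion): det(A) = a*(e*i - f*h) - b*(d*i - f*g) + c*(d*h - e*g), where the 3×3 is [[a, b, c], [d, e, f], [g, h, i]].
Minor M_00 = (-10)*(-12) - (6)*(-6) = 120 + 36 = 156.
Minor M_01 = (12)*(-12) - (6)*(6) = -144 - 36 = -180.
Minor M_02 = (12)*(-6) - (-10)*(6) = -72 + 60 = -12.
det(A) = (1)*(156) - (-4)*(-180) + (-12)*(-12) = 156 - 720 + 144 = -420.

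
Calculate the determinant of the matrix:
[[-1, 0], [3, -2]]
2

For a 2×2 matrix [[a, b], [c, d]], det = ad - bc
det = (-1)(-2) - (0)(3) = 2 - 0 = 2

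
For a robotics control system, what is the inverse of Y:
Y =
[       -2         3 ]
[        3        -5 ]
det(Y) = 1
Y⁻¹ =
[       -5        -3 ]
[       -3        -2 ]

For a 2×2 matrix Y = [[a, b], [c, d]] with det(Y) ≠ 0, Y⁻¹ = (1/det(Y)) * [[d, -b], [-c, a]].
det(Y) = (-2)*(-5) - (3)*(3) = 10 - 9 = 1.
Y⁻¹ = (1/1) * [[-5, -3], [-3, -2]].
Dividing each entry by 1 and reducing:
Y⁻¹ =
[       -5        -3 ]
[       -3        -2 ]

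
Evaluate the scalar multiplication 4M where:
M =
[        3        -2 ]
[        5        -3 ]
4M =
[       12        -8 ]
[       20       -12 ]

Scalar multiplication is elementwise: (4M)[i][j] = 4 * M[i][j].
  (4M)[0][0] = 4 * (3) = 12
  (4M)[0][1] = 4 * (-2) = -8
  (4M)[1][0] = 4 * (5) = 20
  (4M)[1][1] = 4 * (-3) = -12
4M =
[       12        -8 ]
[       20       -12 ]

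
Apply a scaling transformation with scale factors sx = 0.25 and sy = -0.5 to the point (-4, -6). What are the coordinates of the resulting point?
(-1.0, 3.0)

Scaling matrix:
[[0.25, 0], [0, -0.50]]
Result: (-4 × 0.25, -6 × -0.5) = (-1.0, 3.0)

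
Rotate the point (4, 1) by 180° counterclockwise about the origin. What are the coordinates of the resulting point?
(-4, -1)

Rotation matrix R(θ) = [[cos θ, -sin θ], [sin θ, cos θ]]; for θ = 180°:
R = [[-1, 0], [0, -1]]
Result: R × [4, 1]ᵀ = [-1·4 + (0)·1, 0·4 + (-1)·1]ᵀ = (-4, -1)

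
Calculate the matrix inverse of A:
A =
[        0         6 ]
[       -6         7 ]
det(A) = 36
A⁻¹ =
[     7/36      -1/6 ]
[      1/6         0 ]

For a 2×2 matrix A = [[a, b], [c, d]] with det(A) ≠ 0, A⁻¹ = (1/det(A)) * [[d, -b], [-c, a]].
det(A) = (0)*(7) - (6)*(-6) = 0 + 36 = 36.
A⁻¹ = (1/36) * [[7, -6], [6, 0]].
Dividing each entry by 36 and reducing:
A⁻¹ =
[     7/36      -1/6 ]
[      1/6         0 ]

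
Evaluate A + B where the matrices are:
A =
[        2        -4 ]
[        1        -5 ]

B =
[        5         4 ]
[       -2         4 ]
A + B =
[        7         0 ]
[       -1        -1 ]

Matrix addition is elementwise: (A+B)[i][j] = A[i][j] + B[i][j].
  (A+B)[0][0] = (2) + (5) = 7
  (A+B)[0][1] = (-4) + (4) = 0
  (A+B)[1][0] = (1) + (-2) = -1
  (A+B)[1][1] = (-5) + (4) = -1
A + B =
[        7         0 ]
[       -1        -1 ]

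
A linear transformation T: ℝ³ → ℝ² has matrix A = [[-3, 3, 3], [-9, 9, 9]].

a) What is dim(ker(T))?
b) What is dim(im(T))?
dim(ker) = 2, dim(im) = 1

Observe that row 2 = 3 × row 1 (so the rows are linearly dependent).
Thus rank(A) = 1 (only one linearly independent row).
dim(im(T)) = rank(A) = 1.
By the rank-nullity theorem applied to T: ℝ³ → ℝ², rank(A) + nullity(A) = 3 (the domain dimension), so dim(ker(T)) = 3 - 1 = 2.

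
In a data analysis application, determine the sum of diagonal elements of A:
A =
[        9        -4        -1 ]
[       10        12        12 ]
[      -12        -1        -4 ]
tr(A) = 9 + 12 - 4 = 17

The trace of a square matrix is the sum of its diagonal entries.
Diagonal entries of A: A[0][0] = 9, A[1][1] = 12, A[2][2] = -4.
tr(A) = 9 + 12 - 4 = 17.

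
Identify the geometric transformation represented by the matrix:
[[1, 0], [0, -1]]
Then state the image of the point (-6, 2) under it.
reflection across the x-axis; image of (-6, 2) is (-6, -2)

This is a symmetric orthogonal matrix with determinant -1, which characterizes a reflection in ℝ².
The matrix [[1, 0], [0, -1]] represents: reflection across the x-axis.
Applying it to (-6, 2): [1·-6 + 0·2, 0·-6 + -1·2] = (-6, -2).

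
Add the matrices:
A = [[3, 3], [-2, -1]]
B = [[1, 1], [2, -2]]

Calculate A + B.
[[4, 4], [0, -3]]

Add corresponding elements:
(3)+(1)=4
(3)+(1)=4
(-2)+(2)=0
(-1)+(-2)=-3
A + B = [[4, 4], [0, -3]]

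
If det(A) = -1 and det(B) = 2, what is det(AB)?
-2

Use the multiplicative property of determinants: det(AB) = det(A)*det(B).
det(AB) = (-1)*(2) = -2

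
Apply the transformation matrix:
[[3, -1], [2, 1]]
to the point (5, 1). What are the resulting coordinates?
(14, 11)

Matrix multiplication:
[[3, -1], [2, 1]] × [5, 1]ᵀ
= [3×5 + -1×1, 2×5 + 1×1]ᵀ
= [14.0000, 11.0000]ᵀ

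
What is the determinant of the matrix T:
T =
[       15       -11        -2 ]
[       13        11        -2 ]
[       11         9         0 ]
det(T) = 520

Expand along row 0 (cofactor expansion): det(T) = a*(e*i - f*h) - b*(d*i - f*g) + c*(d*h - e*g), where the 3×3 is [[a, b, c], [d, e, f], [g, h, i]].
Minor M_00 = (11)*(0) - (-2)*(9) = 0 + 18 = 18.
Minor M_01 = (13)*(0) - (-2)*(11) = 0 + 22 = 22.
Minor M_02 = (13)*(9) - (11)*(11) = 117 - 121 = -4.
det(T) = (15)*(18) - (-11)*(22) + (-2)*(-4) = 270 + 242 + 8 = 520.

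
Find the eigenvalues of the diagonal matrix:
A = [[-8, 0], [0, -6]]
λ₁ = -8, λ₂ = -6

The characteristic polynomial of A is det(A - λI) = (-8 - λ)(-6 - λ) = 0.
The roots are λ = -8 and λ = -6, so the eigenvalues are the diagonal entries.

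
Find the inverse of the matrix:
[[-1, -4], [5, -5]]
[[-1/5, 4/25], [-1/5, -1/25]]

For [[a,b],[c,d]], inverse = (1/det)·[[d,-b],[-c,a]]
det = -1·-5 - -4·5 = 25
Inverse = (1/25)·[[-5, 4], [-5, -1]]
        = [[-1/5, 4/25], [-1/5, -1/25]]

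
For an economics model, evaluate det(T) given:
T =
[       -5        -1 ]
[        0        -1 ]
det(T) = 5

For a 2×2 matrix [[a, b], [c, d]], det = a*d - b*c.
det(T) = (-5)*(-1) - (-1)*(0) = 5 - 0 = 5.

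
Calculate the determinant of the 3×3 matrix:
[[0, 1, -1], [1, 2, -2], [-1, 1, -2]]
1

Expansion along first row:
det = 0·det([[2,-2],[1,-2]]) - 1·det([[1,-2],[-1,-2]]) + -1·det([[1,2],[-1,1]])
    = 0·(2·-2 - -2·1) - 1·(1·-2 - -2·-1) + -1·(1·1 - 2·-1)
    = 0·-2 - 1·-4 + -1·3
    = 0 + 4 + -3 = 1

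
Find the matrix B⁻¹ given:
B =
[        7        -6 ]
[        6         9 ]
det(B) = 99
B⁻¹ =
[     1/11      2/33 ]
[    -2/33      7/99 ]

For a 2×2 matrix B = [[a, b], [c, d]] with det(B) ≠ 0, B⁻¹ = (1/det(B)) * [[d, -b], [-c, a]].
det(B) = (7)*(9) - (-6)*(6) = 63 + 36 = 99.
B⁻¹ = (1/99) * [[9, 6], [-6, 7]].
Dividing each entry by 99 and reducing:
B⁻¹ =
[     1/11      2/33 ]
[    -2/33      7/99 ]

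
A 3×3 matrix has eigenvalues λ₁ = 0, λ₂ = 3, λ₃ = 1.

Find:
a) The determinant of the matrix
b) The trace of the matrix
det = 0, trace = 4

Two standard eigenvalue identities:
- det(A) equals the product of the eigenvalues (counted with multiplicity).
- trace(A) equals the sum of the eigenvalues.
det(A) = (0)*(3)*(1) = 0.
trace(A) = 0 + 3 + 1 = 4.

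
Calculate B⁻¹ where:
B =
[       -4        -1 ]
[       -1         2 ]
det(B) = -9
B⁻¹ =
[     -2/9      -1/9 ]
[     -1/9       4/9 ]

For a 2×2 matrix B = [[a, b], [c, d]] with det(B) ≠ 0, B⁻¹ = (1/det(B)) * [[d, -b], [-c, a]].
det(B) = (-4)*(2) - (-1)*(-1) = -8 - 1 = -9.
B⁻¹ = (1/-9) * [[2, 1], [1, -4]].
Dividing each entry by -9 and reducing:
B⁻¹ =
[     -2/9      -1/9 ]
[     -1/9       4/9 ]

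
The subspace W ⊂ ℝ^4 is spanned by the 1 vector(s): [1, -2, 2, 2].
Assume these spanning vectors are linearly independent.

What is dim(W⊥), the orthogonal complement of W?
dim(W⊥) = 3

For any subspace W of ℝ^n, dim(W) + dim(W⊥) = n (the whole-space dimension).
Here the given 1 vectors are linearly independent, so dim(W) = 1.
Thus dim(W⊥) = n - dim(W) = 4 - 1 = 3.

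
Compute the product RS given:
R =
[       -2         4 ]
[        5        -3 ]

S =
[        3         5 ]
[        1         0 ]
RS =
[       -2       -10 ]
[       12        25 ]

Matrix multiplication: (RS)[i][j] = sum over k of R[i][k] * S[k][j].
  (RS)[0][0] = (-2)*(3) + (4)*(1) = -2
  (RS)[0][1] = (-2)*(5) + (4)*(0) = -10
  (RS)[1][0] = (5)*(3) + (-3)*(1) = 12
  (RS)[1][1] = (5)*(5) + (-3)*(0) = 25
RS =
[       -2       -10 ]
[       12        25 ]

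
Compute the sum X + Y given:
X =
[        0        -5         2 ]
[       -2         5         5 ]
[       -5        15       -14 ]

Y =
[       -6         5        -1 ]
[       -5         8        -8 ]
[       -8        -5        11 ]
X + Y =
[       -6         0         1 ]
[       -7        13        -3 ]
[      -13        10        -3 ]

Matrix addition is elementwise: (X+Y)[i][j] = X[i][j] + Y[i][j].
  (X+Y)[0][0] = (0) + (-6) = -6
  (X+Y)[0][1] = (-5) + (5) = 0
  (X+Y)[0][2] = (2) + (-1) = 1
  (X+Y)[1][0] = (-2) + (-5) = -7
  (X+Y)[1][1] = (5) + (8) = 13
  (X+Y)[1][2] = (5) + (-8) = -3
  (X+Y)[2][0] = (-5) + (-8) = -13
  (X+Y)[2][1] = (15) + (-5) = 10
  (X+Y)[2][2] = (-14) + (11) = -3
X + Y =
[       -6         0         1 ]
[       -7        13        -3 ]
[      -13        10        -3 ]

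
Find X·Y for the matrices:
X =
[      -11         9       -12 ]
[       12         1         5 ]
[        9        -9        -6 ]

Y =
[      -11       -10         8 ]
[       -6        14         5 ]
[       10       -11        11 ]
XY =
[      -53       368      -175 ]
[      -88      -161       156 ]
[     -105      -150       -39 ]

Matrix multiplication: (XY)[i][j] = sum over k of X[i][k] * Y[k][j].
  (XY)[0][0] = (-11)*(-11) + (9)*(-6) + (-12)*(10) = -53
  (XY)[0][1] = (-11)*(-10) + (9)*(14) + (-12)*(-11) = 368
  (XY)[0][2] = (-11)*(8) + (9)*(5) + (-12)*(11) = -175
  (XY)[1][0] = (12)*(-11) + (1)*(-6) + (5)*(10) = -88
  (XY)[1][1] = (12)*(-10) + (1)*(14) + (5)*(-11) = -161
  (XY)[1][2] = (12)*(8) + (1)*(5) + (5)*(11) = 156
  (XY)[2][0] = (9)*(-11) + (-9)*(-6) + (-6)*(10) = -105
  (XY)[2][1] = (9)*(-10) + (-9)*(14) + (-6)*(-11) = -150
  (XY)[2][2] = (9)*(8) + (-9)*(5) + (-6)*(11) = -39
XY =
[      -53       368      -175 ]
[      -88      -161       156 ]
[     -105      -150       -39 ]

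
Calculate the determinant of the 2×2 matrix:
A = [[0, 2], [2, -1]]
-4

For A = [[a, b], [c, d]], det(A) = a*d - b*c.
det(A) = (0)*(-1) - (2)*(2) = 0 - 4 = -4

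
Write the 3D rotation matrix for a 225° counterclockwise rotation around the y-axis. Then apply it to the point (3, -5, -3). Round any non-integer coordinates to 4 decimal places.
R = [[-√2/2, 0, -√2/2], [0, 1, 0], [√2/2, 0, -√2/2]]; R·(3, -5, -3) = (0.0000, -5.0000, 4.2426)

Rotation matrix for 225° around y-axis:
cos(225°) = -√2/2, sin(225°) = -√2/2
R = [[-√2/2, 0, -√2/2], [0, 1, 0], [√2/2, 0, -√2/2]]
Apply to (3, -5, -3): R·[3, -5, -3]ᵀ = (0.0000, -5.0000, 4.2426)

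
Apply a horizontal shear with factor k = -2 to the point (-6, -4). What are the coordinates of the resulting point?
(2, -4)

Shear matrix for horizontal shear with factor k = -2:
[[1, -2], [0, 1]]
Result: (-6, -4) → (2, -4)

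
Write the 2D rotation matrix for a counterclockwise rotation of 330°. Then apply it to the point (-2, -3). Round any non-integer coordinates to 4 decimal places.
R = [[√3/2, 1/2], [-1/2, √3/2]]; R·(-2, -3) = (-3.2321, -1.5981)

Rotation matrix formula: R(θ) = [[cos θ, -sin θ], [sin θ, cos θ]]
For θ = 330°:
cos(330°) = √3/2
sin(330°) = -1/2
R = [[√3/2, 1/2], [-1/2, √3/2]]
Apply to (-2, -3): [√3/2·-2 + (1/2)·-3, -1/2·-2 + √3/2·-3] = (-3.2321, -1.5981)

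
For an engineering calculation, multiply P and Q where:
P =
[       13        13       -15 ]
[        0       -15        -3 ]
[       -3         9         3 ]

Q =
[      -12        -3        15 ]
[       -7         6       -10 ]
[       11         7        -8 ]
PQ =
[     -412       -66       185 ]
[       72      -111       174 ]
[        6        84      -159 ]

Matrix multiplication: (PQ)[i][j] = sum over k of P[i][k] * Q[k][j].
  (PQ)[0][0] = (13)*(-12) + (13)*(-7) + (-15)*(11) = -412
  (PQ)[0][1] = (13)*(-3) + (13)*(6) + (-15)*(7) = -66
  (PQ)[0][2] = (13)*(15) + (13)*(-10) + (-15)*(-8) = 185
  (PQ)[1][0] = (0)*(-12) + (-15)*(-7) + (-3)*(11) = 72
  (PQ)[1][1] = (0)*(-3) + (-15)*(6) + (-3)*(7) = -111
  (PQ)[1][2] = (0)*(15) + (-15)*(-10) + (-3)*(-8) = 174
  (PQ)[2][0] = (-3)*(-12) + (9)*(-7) + (3)*(11) = 6
  (PQ)[2][1] = (-3)*(-3) + (9)*(6) + (3)*(7) = 84
  (PQ)[2][2] = (-3)*(15) + (9)*(-10) + (3)*(-8) = -159
PQ =
[     -412       -66       185 ]
[       72      -111       174 ]
[        6        84      -159 ]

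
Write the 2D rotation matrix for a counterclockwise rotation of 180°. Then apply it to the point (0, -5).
R = [[-1, 0], [0, -1]]; R·(0, -5) = (0, 5)

Rotation matrix formula: R(θ) = [[cos θ, -sin θ], [sin θ, cos θ]]
For θ = 180°:
cos(180°) = -1
sin(180°) = 0
R = [[-1, 0], [0, -1]]
Apply to (0, -5): [-1·0 + (0)·-5, 0·0 + -1·-5] = (0, 5)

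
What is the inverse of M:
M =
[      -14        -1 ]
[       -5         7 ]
det(M) = -103
M⁻¹ =
[   -7/103    -1/103 ]
[   -5/103    14/103 ]

For a 2×2 matrix M = [[a, b], [c, d]] with det(M) ≠ 0, M⁻¹ = (1/det(M)) * [[d, -b], [-c, a]].
det(M) = (-14)*(7) - (-1)*(-5) = -98 - 5 = -103.
M⁻¹ = (1/-103) * [[7, 1], [5, -14]].
Dividing each entry by -103 and reducing:
M⁻¹ =
[   -7/103    -1/103 ]
[   -5/103    14/103 ]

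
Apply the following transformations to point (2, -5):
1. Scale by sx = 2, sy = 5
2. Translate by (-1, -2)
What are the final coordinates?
(3, -27)

Step 1: Scale (2, -5) by (sx, sy) = (2, 5) → (4, -25)
Step 2: Translate by (-1, -2) → (3, -27)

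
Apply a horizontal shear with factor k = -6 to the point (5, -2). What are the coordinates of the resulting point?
(17, -2)

Shear matrix for horizontal shear with factor k = -6:
[[1, -6], [0, 1]]
Result: (5, -2) → (17, -2)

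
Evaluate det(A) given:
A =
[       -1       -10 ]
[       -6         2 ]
det(A) = -62

For a 2×2 matrix [[a, b], [c, d]], det = a*d - b*c.
det(A) = (-1)*(2) - (-10)*(-6) = -2 - 60 = -62.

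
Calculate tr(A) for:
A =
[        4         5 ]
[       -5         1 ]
tr(A) = 4 + 1 = 5

The trace of a square matrix is the sum of its diagonal entries.
Diagonal entries of A: A[0][0] = 4, A[1][1] = 1.
tr(A) = 4 + 1 = 5.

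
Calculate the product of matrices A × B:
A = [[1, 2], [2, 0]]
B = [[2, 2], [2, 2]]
[[6, 6], [4, 4]]

Matrix multiplication:
C[0][0] = 1×2 + 2×2 = 6
C[0][1] = 1×2 + 2×2 = 6
C[1][0] = 2×2 + 0×2 = 4
C[1][1] = 2×2 + 0×2 = 4
Result: [[6, 6], [4, 4]]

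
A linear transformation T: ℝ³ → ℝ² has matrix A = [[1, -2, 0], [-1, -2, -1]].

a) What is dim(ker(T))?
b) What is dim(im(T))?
dim(ker) = 1, dim(im) = 2

The two rows are not scalar multiples of one another (no single k satisfies row 2 = k × row 1), so they are linearly independent.
Thus rank(A) = 2.
dim(im(T)) = rank(A) = 2.
By the rank-nullity theorem applied to T: ℝ³ → ℝ², rank(A) + nullity(A) = 3 (the domain dimension), so dim(ker(T)) = 3 - 2 = 1.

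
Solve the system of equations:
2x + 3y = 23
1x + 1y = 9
x = 4, y = 5

Use elimination (row reduction):
Equation 1: 2x + 3y = 23.
Equation 2: 1x + 1y = 9.
Multiply Eq1 by 1 and Eq2 by 2: 2x + 3y = 23;  2x + 2y = 18.
Subtract: (-1)y = -5, so y = 5.
Back-substitute into Eq1: 2x + 3*(5) = 23, so x = 4.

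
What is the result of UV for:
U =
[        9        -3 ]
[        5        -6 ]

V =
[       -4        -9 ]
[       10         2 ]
UV =
[      -66       -87 ]
[      -80       -57 ]

Matrix multiplication: (UV)[i][j] = sum over k of U[i][k] * V[k][j].
  (UV)[0][0] = (9)*(-4) + (-3)*(10) = -66
  (UV)[0][1] = (9)*(-9) + (-3)*(2) = -87
  (UV)[1][0] = (5)*(-4) + (-6)*(10) = -80
  (UV)[1][1] = (5)*(-9) + (-6)*(2) = -57
UV =
[      -66       -87 ]
[      -80       -57 ]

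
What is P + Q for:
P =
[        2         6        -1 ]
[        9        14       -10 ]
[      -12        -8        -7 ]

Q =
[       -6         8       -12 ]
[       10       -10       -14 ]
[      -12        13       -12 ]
P + Q =
[       -4        14       -13 ]
[       19         4       -24 ]
[      -24         5       -19 ]

Matrix addition is elementwise: (P+Q)[i][j] = P[i][j] + Q[i][j].
  (P+Q)[0][0] = (2) + (-6) = -4
  (P+Q)[0][1] = (6) + (8) = 14
  (P+Q)[0][2] = (-1) + (-12) = -13
  (P+Q)[1][0] = (9) + (10) = 19
  (P+Q)[1][1] = (14) + (-10) = 4
  (P+Q)[1][2] = (-10) + (-14) = -24
  (P+Q)[2][0] = (-12) + (-12) = -24
  (P+Q)[2][1] = (-8) + (13) = 5
  (P+Q)[2][2] = (-7) + (-12) = -19
P + Q =
[       -4        14       -13 ]
[       19         4       -24 ]
[      -24         5       -19 ]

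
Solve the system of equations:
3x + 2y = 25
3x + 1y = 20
x = 5, y = 5

Use elimination (row reduction):
Equation 1: 3x + 2y = 25.
Equation 2: 3x + 1y = 20.
Multiply Eq1 by 3 and Eq2 by 3: 9x + 6y = 75;  9x + 3y = 60.
Subtract: (-3)y = -15, so y = 5.
Back-substitute into Eq1: 3x + 2*(5) = 25, so x = 5.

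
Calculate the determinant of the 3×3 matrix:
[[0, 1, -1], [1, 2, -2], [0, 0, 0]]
0

Expansion along first row:
det = 0·det([[2,-2],[0,0]]) - 1·det([[1,-2],[0,0]]) + -1·det([[1,2],[0,0]])
    = 0·(2·0 - -2·0) - 1·(1·0 - -2·0) + -1·(1·0 - 2·0)
    = 0·0 - 1·0 + -1·0
    = 0 + 0 + 0 = 0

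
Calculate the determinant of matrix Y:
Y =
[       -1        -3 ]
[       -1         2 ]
det(Y) = -5

For a 2×2 matrix [[a, b], [c, d]], det = a*d - b*c.
det(Y) = (-1)*(2) - (-3)*(-1) = -2 - 3 = -5.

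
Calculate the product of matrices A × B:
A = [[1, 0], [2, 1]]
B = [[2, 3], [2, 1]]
[[2, 3], [6, 7]]

Matrix multiplication:
C[0][0] = 1×2 + 0×2 = 2
C[0][1] = 1×3 + 0×1 = 3
C[1][0] = 2×2 + 1×2 = 6
C[1][1] = 2×3 + 1×1 = 7
Result: [[2, 3], [6, 7]]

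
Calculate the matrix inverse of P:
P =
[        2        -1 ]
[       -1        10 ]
det(P) = 19
P⁻¹ =
[    10/19      1/19 ]
[     1/19      2/19 ]

For a 2×2 matrix P = [[a, b], [c, d]] with det(P) ≠ 0, P⁻¹ = (1/det(P)) * [[d, -b], [-c, a]].
det(P) = (2)*(10) - (-1)*(-1) = 20 - 1 = 19.
P⁻¹ = (1/19) * [[10, 1], [1, 2]].
Dividing each entry by 19 and reducing:
P⁻¹ =
[    10/19      1/19 ]
[     1/19      2/19 ]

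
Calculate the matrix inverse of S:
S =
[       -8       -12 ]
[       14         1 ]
det(S) = 160
S⁻¹ =
[    1/160      3/40 ]
[    -7/80     -1/20 ]

For a 2×2 matrix S = [[a, b], [c, d]] with det(S) ≠ 0, S⁻¹ = (1/det(S)) * [[d, -b], [-c, a]].
det(S) = (-8)*(1) - (-12)*(14) = -8 + 168 = 160.
S⁻¹ = (1/160) * [[1, 12], [-14, -8]].
Dividing each entry by 160 and reducing:
S⁻¹ =
[    1/160      3/40 ]
[    -7/80     -1/20 ]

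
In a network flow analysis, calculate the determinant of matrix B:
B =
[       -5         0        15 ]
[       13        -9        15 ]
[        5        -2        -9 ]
det(B) = -270

Expand along row 0 (cofactor expansion): det(B) = a*(e*i - f*h) - b*(d*i - f*g) + c*(d*h - e*g), where the 3×3 is [[a, b, c], [d, e, f], [g, h, i]].
Minor M_00 = (-9)*(-9) - (15)*(-2) = 81 + 30 = 111.
Minor M_01 = (13)*(-9) - (15)*(5) = -117 - 75 = -192.
Minor M_02 = (13)*(-2) - (-9)*(5) = -26 + 45 = 19.
det(B) = (-5)*(111) - (0)*(-192) + (15)*(19) = -555 + 0 + 285 = -270.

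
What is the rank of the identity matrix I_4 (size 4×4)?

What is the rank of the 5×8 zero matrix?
rank(I_4) = 4, rank(0) = 0

The identity I_4 has 4 columns that are the standard basis vectors e_1, …, e_4. These are linearly independent, so all 4 columns are pivots and rank(I_4) = 4.
The 5×8 zero matrix has every entry zero, so every row is the zero row and there are no pivots; rank(0) = 0.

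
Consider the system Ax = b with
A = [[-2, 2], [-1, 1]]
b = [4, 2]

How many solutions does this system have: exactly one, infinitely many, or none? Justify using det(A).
Infinitely many solutions

det(A) = (-2)*(1) - (2)*(-1) = 0, so A is singular (column 2 is -1 times column 1).
b = [4, 2] = -2 * column 1 of A, so b lies in the column space of A.
A singular matrix whose right-hand side is in its column space gives a 1-parameter family of solutions — infinitely many.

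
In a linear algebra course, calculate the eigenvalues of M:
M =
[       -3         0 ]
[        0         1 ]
λ = -3, 1

Solve det(M - λI) = 0. For a 2×2 matrix the characteristic equation is λ² - (trace)λ + det = 0.
trace(M) = a + d = -3 + 1 = -2.
det(M) = a*d - b*c = (-3)*(1) - (0)*(0) = -3 - 0 = -3.
Characteristic equation: λ² - (-2)λ + (-3) = 0.
Discriminant = (-2)² - 4*(-3) = 4 + 12 = 16.
λ = (-2 ± √16) / 2 = (-2 ± 4) / 2 = -3, 1.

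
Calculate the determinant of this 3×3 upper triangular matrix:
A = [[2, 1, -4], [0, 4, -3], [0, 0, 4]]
32

The determinant of a triangular matrix is the product of its diagonal entries (the off-diagonal entries above the diagonal do not affect it).
det(A) = (2) * (4) * (4) = 32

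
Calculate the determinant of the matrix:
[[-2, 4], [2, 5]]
-18

For a 2×2 matrix [[a, b], [c, d]], det = ad - bc
det = (-2)(5) - (4)(2) = -10 - 8 = -18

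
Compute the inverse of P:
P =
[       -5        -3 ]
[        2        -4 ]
det(P) = 26
P⁻¹ =
[    -2/13      3/26 ]
[    -1/13     -5/26 ]

For a 2×2 matrix P = [[a, b], [c, d]] with det(P) ≠ 0, P⁻¹ = (1/det(P)) * [[d, -b], [-c, a]].
det(P) = (-5)*(-4) - (-3)*(2) = 20 + 6 = 26.
P⁻¹ = (1/26) * [[-4, 3], [-2, -5]].
Dividing each entry by 26 and reducing:
P⁻¹ =
[    -2/13      3/26 ]
[    -1/13     -5/26 ]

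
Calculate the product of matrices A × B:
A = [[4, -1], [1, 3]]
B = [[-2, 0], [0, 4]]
[[-8, -4], [-2, 12]]

Matrix multiplication:
C[0][0] = 4×-2 + -1×0 = -8
C[0][1] = 4×0 + -1×4 = -4
C[1][0] = 1×-2 + 3×0 = -2
C[1][1] = 1×0 + 3×4 = 12
Result: [[-8, -4], [-2, 12]]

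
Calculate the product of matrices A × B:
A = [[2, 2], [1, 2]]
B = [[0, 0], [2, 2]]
[[4, 4], [4, 4]]

Matrix multiplication:
C[0][0] = 2×0 + 2×2 = 4
C[0][1] = 2×0 + 2×2 = 4
C[1][0] = 1×0 + 2×2 = 4
C[1][1] = 1×0 + 2×2 = 4
Result: [[4, 4], [4, 4]]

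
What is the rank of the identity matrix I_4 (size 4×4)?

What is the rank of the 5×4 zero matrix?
rank(I_4) = 4, rank(0) = 0

The identity I_4 has 4 columns that are the standard basis vectors e_1, …, e_4. These are linearly independent, so all 4 columns are pivots and rank(I_4) = 4.
The 5×4 zero matrix has every entry zero, so every row is the zero row and there are no pivots; rank(0) = 0.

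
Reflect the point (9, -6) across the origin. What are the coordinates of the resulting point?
(-9, 6)

Reflection across origin: (9, -6) → (-9, 6)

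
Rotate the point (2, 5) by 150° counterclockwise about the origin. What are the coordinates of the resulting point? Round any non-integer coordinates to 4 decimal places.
(-4.2321, -3.3301)

Rotation matrix R(θ) = [[cos θ, -sin θ], [sin θ, cos θ]]; for θ = 150°:
R = [[-√3/2, -1/2], [1/2, -√3/2]]
Result: R × [2, 5]ᵀ = [-√3/2·2 + (-1/2)·5, 1/2·2 + (-√3/2)·5]ᵀ = (-4.2321, -3.3301)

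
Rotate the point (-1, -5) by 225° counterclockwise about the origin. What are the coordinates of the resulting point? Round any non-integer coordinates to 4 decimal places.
(-2.8284, 4.2426)

Rotation matrix R(θ) = [[cos θ, -sin θ], [sin θ, cos θ]]; for θ = 225°:
R = [[-√2/2, √2/2], [-√2/2, -√2/2]]
Result: R × [-1, -5]ᵀ = [-√2/2·-1 + (√2/2)·-5, -√2/2·-1 + (-√2/2)·-5]ᵀ = (-2.8284, 4.2426)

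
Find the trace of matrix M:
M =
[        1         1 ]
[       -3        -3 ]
tr(M) = 1 - 3 = -2

The trace of a square matrix is the sum of its diagonal entries.
Diagonal entries of M: M[0][0] = 1, M[1][1] = -3.
tr(M) = 1 - 3 = -2.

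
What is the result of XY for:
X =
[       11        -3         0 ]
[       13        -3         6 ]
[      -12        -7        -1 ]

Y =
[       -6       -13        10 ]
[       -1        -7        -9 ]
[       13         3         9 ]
XY =
[      -63      -122       137 ]
[        3      -130       211 ]
[       66       202       -66 ]

Matrix multiplication: (XY)[i][j] = sum over k of X[i][k] * Y[k][j].
  (XY)[0][0] = (11)*(-6) + (-3)*(-1) + (0)*(13) = -63
  (XY)[0][1] = (11)*(-13) + (-3)*(-7) + (0)*(3) = -122
  (XY)[0][2] = (11)*(10) + (-3)*(-9) + (0)*(9) = 137
  (XY)[1][0] = (13)*(-6) + (-3)*(-1) + (6)*(13) = 3
  (XY)[1][1] = (13)*(-13) + (-3)*(-7) + (6)*(3) = -130
  (XY)[1][2] = (13)*(10) + (-3)*(-9) + (6)*(9) = 211
  (XY)[2][0] = (-12)*(-6) + (-7)*(-1) + (-1)*(13) = 66
  (XY)[2][1] = (-12)*(-13) + (-7)*(-7) + (-1)*(3) = 202
  (XY)[2][2] = (-12)*(10) + (-7)*(-9) + (-1)*(9) = -66
XY =
[      -63      -122       137 ]
[        3      -130       211 ]
[       66       202       -66 ]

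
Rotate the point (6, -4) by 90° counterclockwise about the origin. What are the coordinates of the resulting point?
(4, 6)

Rotation matrix R(θ) = [[cos θ, -sin θ], [sin θ, cos θ]]; for θ = 90°:
R = [[0, -1], [1, 0]]
Result: R × [6, -4]ᵀ = [0·6 + (-1)·-4, 1·6 + (0)·-4]ᵀ = (4, 6)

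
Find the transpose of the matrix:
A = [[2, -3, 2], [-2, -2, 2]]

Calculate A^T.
[[2, -2], [-3, -2], [2, 2]]

The transpose sends entry (i,j) to (j,i); rows become columns.
Row 0 of A: [2, -3, 2] -> column 0 of A^T.
Row 1 of A: [-2, -2, 2] -> column 1 of A^T.
A^T = [[2, -2], [-3, -2], [2, 2]]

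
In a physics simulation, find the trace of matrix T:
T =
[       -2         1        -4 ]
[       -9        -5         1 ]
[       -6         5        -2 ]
tr(T) = -2 - 5 - 2 = -9

The trace of a square matrix is the sum of its diagonal entries.
Diagonal entries of T: T[0][0] = -2, T[1][1] = -5, T[2][2] = -2.
tr(T) = -2 - 5 - 2 = -9.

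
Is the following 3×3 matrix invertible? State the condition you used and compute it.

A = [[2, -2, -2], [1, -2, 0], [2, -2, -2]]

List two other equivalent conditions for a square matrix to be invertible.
No, not invertible; det(A) = 0 (two rows are equal, so the rows are linearly dependent). Equivalent conditions (failing for this A): rank(A) < 3; Ax = 0 has non-trivial solutions; 0 is an eigenvalue; the columns are linearly dependent.

To check invertibility, compute det(A).
In this matrix, row 0 and the last row are identical, so one row is a scalar multiple of another and the rows are linearly dependent.
A matrix with linearly dependent rows has det = 0 and is not invertible.
Equivalent failed conditions:
- rank(A) < 3.
- Ax = 0 has non-trivial solutions.
- 0 is an eigenvalue.
- The columns are linearly dependent.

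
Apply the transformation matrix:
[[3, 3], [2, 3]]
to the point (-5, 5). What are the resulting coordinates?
(0, 5)

Matrix multiplication:
[[3, 3], [2, 3]] × [-5, 5]ᵀ
= [3×-5 + 3×5, 2×-5 + 3×5]ᵀ
= [0.0000, 5.0000]ᵀ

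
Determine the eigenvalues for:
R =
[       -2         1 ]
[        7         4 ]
λ = -3, 5

Solve det(R - λI) = 0. For a 2×2 matrix the characteristic equation is λ² - (trace)λ + det = 0.
trace(R) = a + d = -2 + 4 = 2.
det(R) = a*d - b*c = (-2)*(4) - (1)*(7) = -8 - 7 = -15.
Characteristic equation: λ² - (2)λ + (-15) = 0.
Discriminant = (2)² - 4*(-15) = 4 + 60 = 64.
λ = (2 ± √64) / 2 = (2 ± 8) / 2 = -3, 5.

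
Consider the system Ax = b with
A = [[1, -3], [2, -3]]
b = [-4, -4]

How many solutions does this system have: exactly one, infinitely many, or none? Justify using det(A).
Exactly one solution

Compute det(A) = (1)*(-3) - (-3)*(2) = 3.
Because det(A) ≠ 0, A is invertible and Ax = b has a unique solution for every b (here x = A⁻¹ b).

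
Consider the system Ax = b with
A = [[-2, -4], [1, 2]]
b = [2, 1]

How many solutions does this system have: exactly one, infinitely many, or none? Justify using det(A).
No solution

det(A) = (-2)*(2) - (-4)*(1) = 0, so A is singular.
The column space of A is span(column 1) = span([-2, 1]).
b = [2, 1] is not a scalar multiple of column 1, so b ∉ column space and the system is inconsistent — no solution.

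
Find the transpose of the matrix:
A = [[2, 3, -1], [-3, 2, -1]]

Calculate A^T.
[[2, -3], [3, 2], [-1, -1]]

The transpose sends entry (i,j) to (j,i); rows become columns.
Row 0 of A: [2, 3, -1] -> column 0 of A^T.
Row 1 of A: [-3, 2, -1] -> column 1 of A^T.
A^T = [[2, -3], [3, 2], [-1, -1]]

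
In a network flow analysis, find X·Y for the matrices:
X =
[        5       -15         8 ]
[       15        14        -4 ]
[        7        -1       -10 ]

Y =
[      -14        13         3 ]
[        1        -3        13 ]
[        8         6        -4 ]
XY =
[      -21       158      -212 ]
[     -228       129       243 ]
[     -179        34        48 ]

Matrix multiplication: (XY)[i][j] = sum over k of X[i][k] * Y[k][j].
  (XY)[0][0] = (5)*(-14) + (-15)*(1) + (8)*(8) = -21
  (XY)[0][1] = (5)*(13) + (-15)*(-3) + (8)*(6) = 158
  (XY)[0][2] = (5)*(3) + (-15)*(13) + (8)*(-4) = -212
  (XY)[1][0] = (15)*(-14) + (14)*(1) + (-4)*(8) = -228
  (XY)[1][1] = (15)*(13) + (14)*(-3) + (-4)*(6) = 129
  (XY)[1][2] = (15)*(3) + (14)*(13) + (-4)*(-4) = 243
  (XY)[2][0] = (7)*(-14) + (-1)*(1) + (-10)*(8) = -179
  (XY)[2][1] = (7)*(13) + (-1)*(-3) + (-10)*(6) = 34
  (XY)[2][2] = (7)*(3) + (-1)*(13) + (-10)*(-4) = 48
XY =
[      -21       158      -212 ]
[     -228       129       243 ]
[     -179        34        48 ]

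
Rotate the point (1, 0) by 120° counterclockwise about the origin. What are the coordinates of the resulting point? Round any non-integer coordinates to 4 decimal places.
(-0.5000, 0.8660)

Rotation matrix R(θ) = [[cos θ, -sin θ], [sin θ, cos θ]]; for θ = 120°:
R = [[-1/2, -√3/2], [√3/2, -1/2]]
Result: R × [1, 0]ᵀ = [-1/2·1 + (-√3/2)·0, √3/2·1 + (-1/2)·0]ᵀ = (-0.5000, 0.8660)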